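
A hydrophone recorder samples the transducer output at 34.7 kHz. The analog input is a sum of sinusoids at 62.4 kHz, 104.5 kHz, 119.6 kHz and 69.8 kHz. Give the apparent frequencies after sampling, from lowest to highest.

fs/2 = 17.35 kHz.
62.4 kHz mod fs = 27.7 kHz.
27.7 kHz > fs/2 = 17.35 kHz, folds to fs − 27.7 kHz = 7 kHz.
104.5 kHz mod fs = 0.4 kHz.
0.4 kHz ≤ fs/2 = 17.35 kHz, appears at 0.4 kHz.
119.6 kHz mod fs = 15.5 kHz.
15.5 kHz ≤ fs/2 = 17.35 kHz, appears at 15.5 kHz.
69.8 kHz mod fs = 0.4 kHz.
0.4 kHz ≤ fs/2 = 17.35 kHz, appears at 0.4 kHz.
Distinct values: {0.4 kHz, 7 kHz, 15.5 kHz}.

0.4 kHz, 7 kHz, 15.5 kHz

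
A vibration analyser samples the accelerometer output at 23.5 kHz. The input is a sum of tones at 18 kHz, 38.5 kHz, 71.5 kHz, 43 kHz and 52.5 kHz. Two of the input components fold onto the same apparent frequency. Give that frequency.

5.5 kHz

fs/2 = 11.75 kHz.
18 kHz > fs/2 = 11.75 kHz, folds to fs − 18 kHz = 5.5 kHz.
38.5 kHz mod fs = 15 kHz.
15 kHz > fs/2 = 11.75 kHz, folds to fs − 15 kHz = 8.5 kHz.
71.5 kHz mod fs = 1 kHz.
1 kHz ≤ fs/2 = 11.75 kHz, appears at 1 kHz.
43 kHz mod fs = 19.5 kHz.
19.5 kHz > fs/2 = 11.75 kHz, folds to fs − 19.5 kHz = 4 kHz.
52.5 kHz mod fs = 5.5 kHz.
5.5 kHz ≤ fs/2 = 11.75 kHz, appears at 5.5 kHz.
18 kHz and 52.5 kHz both map to 5.5 kHz.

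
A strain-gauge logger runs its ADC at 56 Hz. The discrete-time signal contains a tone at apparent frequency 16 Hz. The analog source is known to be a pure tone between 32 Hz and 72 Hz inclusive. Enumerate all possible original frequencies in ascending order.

Frequencies that alias to 16 Hz are k·fs ± 16 Hz for integer k ≥ 0.
k=0: 16 Hz.
k=1: 40 Hz, 72 Hz.
k=2: 96 Hz, 128 Hz.
Within [32 Hz, 72 Hz]: 40 Hz, 72 Hz.

40 Hz, 72 Hz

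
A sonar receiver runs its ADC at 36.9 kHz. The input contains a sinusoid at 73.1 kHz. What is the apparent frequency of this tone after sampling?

0.7 kHz

73.1 kHz mod fs = 36.2 kHz.
36.2 kHz > fs/2 = 18.45 kHz, folds to fs − 36.2 kHz = 0.7 kHz.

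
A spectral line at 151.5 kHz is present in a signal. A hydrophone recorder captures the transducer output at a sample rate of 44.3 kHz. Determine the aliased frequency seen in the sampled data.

151.5 kHz mod fs = 18.6 kHz.
18.6 kHz ≤ fs/2 = 22.15 kHz, appears at 18.6 kHz.

18.6 kHz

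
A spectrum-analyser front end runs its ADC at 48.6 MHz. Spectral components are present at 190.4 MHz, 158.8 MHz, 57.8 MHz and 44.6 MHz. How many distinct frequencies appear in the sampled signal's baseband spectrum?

fs/2 = 24.3 MHz.
190.4 MHz mod fs = 44.6 MHz.
44.6 MHz > fs/2 = 24.3 MHz, folds to fs − 44.6 MHz = 4 MHz.
158.8 MHz mod fs = 13 MHz.
13 MHz ≤ fs/2 = 24.3 MHz, appears at 13 MHz.
57.8 MHz mod fs = 9.2 MHz.
9.2 MHz ≤ fs/2 = 24.3 MHz, appears at 9.2 MHz.
44.6 MHz > fs/2 = 24.3 MHz, folds to fs − 44.6 MHz = 4 MHz.
Distinct values: {4 MHz, 9.2 MHz, 13 MHz} → 3.

3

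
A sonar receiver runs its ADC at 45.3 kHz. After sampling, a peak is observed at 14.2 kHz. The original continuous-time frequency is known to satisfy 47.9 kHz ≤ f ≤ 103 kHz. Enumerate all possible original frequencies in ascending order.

Frequencies that alias to 14.2 kHz are k·fs ± 14.2 kHz for integer k ≥ 0.
k=0: 14.2 kHz.
k=1: 31.1 kHz, 59.5 kHz.
k=2: 76.4 kHz, 104.8 kHz.
k=3: 121.7 kHz, 150.1 kHz.
Within [47.9 kHz, 103 kHz]: 59.5 kHz, 76.4 kHz.

59.5 kHz, 76.4 kHz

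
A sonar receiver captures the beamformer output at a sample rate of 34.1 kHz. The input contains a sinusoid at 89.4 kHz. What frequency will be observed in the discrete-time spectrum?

89.4 kHz mod fs = 21.2 kHz.
21.2 kHz > fs/2 = 17.05 kHz, folds to fs − 21.2 kHz = 12.9 kHz.

12.9 kHz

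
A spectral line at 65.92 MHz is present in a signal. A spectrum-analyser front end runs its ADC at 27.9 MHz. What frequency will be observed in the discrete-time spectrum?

10.12 MHz

65.92 MHz mod fs = 10.12 MHz.
10.12 MHz ≤ fs/2 = 13.95 MHz, appears at 10.12 MHz.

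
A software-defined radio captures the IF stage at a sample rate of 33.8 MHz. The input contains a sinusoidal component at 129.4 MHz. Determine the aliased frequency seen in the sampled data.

129.4 MHz mod fs = 28 MHz.
28 MHz > fs/2 = 16.9 MHz, folds to fs − 28 MHz = 5.8 MHz.

5.8 MHz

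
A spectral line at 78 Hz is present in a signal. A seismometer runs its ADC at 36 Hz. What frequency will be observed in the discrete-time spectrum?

78 Hz mod fs = 6 Hz.
6 Hz ≤ fs/2 = 18 Hz, appears at 6 Hz.

6 Hz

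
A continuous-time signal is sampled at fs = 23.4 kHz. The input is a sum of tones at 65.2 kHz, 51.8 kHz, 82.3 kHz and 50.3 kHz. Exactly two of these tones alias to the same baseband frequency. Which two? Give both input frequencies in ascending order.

51.8 kHz, 65.2 kHz

fs/2 = 11.7 kHz.
65.2 kHz mod fs = 18.4 kHz.
18.4 kHz > fs/2 = 11.7 kHz, folds to fs − 18.4 kHz = 5 kHz.
51.8 kHz mod fs = 5 kHz.
5 kHz ≤ fs/2 = 11.7 kHz, appears at 5 kHz.
82.3 kHz mod fs = 12.1 kHz.
12.1 kHz > fs/2 = 11.7 kHz, folds to fs − 12.1 kHz = 11.3 kHz.
50.3 kHz mod fs = 3.5 kHz.
3.5 kHz ≤ fs/2 = 11.7 kHz, appears at 3.5 kHz.
51.8 kHz and 65.2 kHz both map to 5 kHz.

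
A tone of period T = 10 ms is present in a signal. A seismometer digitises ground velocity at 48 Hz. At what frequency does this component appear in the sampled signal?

T = 10 ms → f = 1/T = 100 Hz.
100 Hz mod fs = 4 Hz.
4 Hz ≤ fs/2 = 24 Hz, appears at 4 Hz.

4 Hz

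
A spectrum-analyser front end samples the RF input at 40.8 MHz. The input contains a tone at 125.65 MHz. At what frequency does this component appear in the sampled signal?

3.25 MHz

125.65 MHz mod fs = 3.25 MHz.
3.25 MHz ≤ fs/2 = 20.4 MHz, appears at 3.25 MHz.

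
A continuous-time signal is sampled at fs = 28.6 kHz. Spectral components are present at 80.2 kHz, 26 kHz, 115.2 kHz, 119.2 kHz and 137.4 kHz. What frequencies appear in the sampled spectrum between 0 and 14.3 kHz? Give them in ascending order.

fs/2 = 14.3 kHz.
80.2 kHz mod fs = 23 kHz.
23 kHz > fs/2 = 14.3 kHz, folds to fs − 23 kHz = 5.6 kHz.
26 kHz > fs/2 = 14.3 kHz, folds to fs − 26 kHz = 2.6 kHz.
115.2 kHz mod fs = 0.8 kHz.
0.8 kHz ≤ fs/2 = 14.3 kHz, appears at 0.8 kHz.
119.2 kHz mod fs = 4.8 kHz.
4.8 kHz ≤ fs/2 = 14.3 kHz, appears at 4.8 kHz.
137.4 kHz mod fs = 23 kHz.
23 kHz > fs/2 = 14.3 kHz, folds to fs − 23 kHz = 5.6 kHz.
Distinct values: {0.8 kHz, 2.6 kHz, 4.8 kHz, 5.6 kHz}.

0.8 kHz, 2.6 kHz, 4.8 kHz, 5.6 kHz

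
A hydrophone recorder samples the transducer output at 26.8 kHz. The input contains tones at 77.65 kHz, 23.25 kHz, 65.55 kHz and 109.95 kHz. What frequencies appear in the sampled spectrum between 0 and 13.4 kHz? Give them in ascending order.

2.75 kHz, 3.55 kHz, 11.95 kHz

fs/2 = 13.4 kHz.
77.65 kHz mod fs = 24.05 kHz.
24.05 kHz > fs/2 = 13.4 kHz, folds to fs − 24.05 kHz = 2.75 kHz.
23.25 kHz > fs/2 = 13.4 kHz, folds to fs − 23.25 kHz = 3.55 kHz.
65.55 kHz mod fs = 11.95 kHz.
11.95 kHz ≤ fs/2 = 13.4 kHz, appears at 11.95 kHz.
109.95 kHz mod fs = 2.75 kHz.
2.75 kHz ≤ fs/2 = 13.4 kHz, appears at 2.75 kHz.
Distinct values: {2.75 kHz, 3.55 kHz, 11.95 kHz}.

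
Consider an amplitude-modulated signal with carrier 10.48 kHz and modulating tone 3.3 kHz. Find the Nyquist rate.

27.56 kHz

AM sidebands sit at fc ± fm = 7.18 kHz and 13.78 kHz.
Highest-frequency component: 13.78 kHz.
Nyquist rate = 2 × 13.78 kHz = 27.56 kHz.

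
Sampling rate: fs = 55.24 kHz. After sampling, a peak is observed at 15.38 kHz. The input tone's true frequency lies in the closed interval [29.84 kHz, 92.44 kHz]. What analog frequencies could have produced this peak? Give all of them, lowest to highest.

39.86 kHz, 70.62 kHz

Frequencies that alias to 15.38 kHz are k·fs ± 15.38 kHz for integer k ≥ 0.
k=0: 15.38 kHz.
k=1: 39.86 kHz, 70.62 kHz.
k=2: 95.1 kHz, 125.86 kHz.
Within [29.84 kHz, 92.44 kHz]: 39.86 kHz, 70.62 kHz.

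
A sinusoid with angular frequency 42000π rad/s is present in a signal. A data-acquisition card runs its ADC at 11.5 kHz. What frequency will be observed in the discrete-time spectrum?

ω = 42000π rad/s → f = ω/(2π) = 21000 Hz = 21 kHz.
21 kHz mod fs = 9.5 kHz.
9.5 kHz > fs/2 = 5.75 kHz, folds to fs − 9.5 kHz = 2 kHz.

2 kHz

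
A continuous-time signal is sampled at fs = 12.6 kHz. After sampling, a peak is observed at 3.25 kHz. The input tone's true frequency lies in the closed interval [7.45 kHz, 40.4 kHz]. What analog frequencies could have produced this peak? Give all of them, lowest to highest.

Frequencies that alias to 3.25 kHz are k·fs ± 3.25 kHz for integer k ≥ 0.
k=0: 3.25 kHz.
k=1: 9.35 kHz, 15.85 kHz.
k=2: 21.95 kHz, 28.45 kHz.
k=3: 34.55 kHz, 41.05 kHz.
k=4: 47.15 kHz, 53.65 kHz.
Within [7.45 kHz, 40.4 kHz]: 9.35 kHz, 15.85 kHz, 21.95 kHz, 28.45 kHz, 34.55 kHz.

9.35 kHz, 15.85 kHz, 21.95 kHz, 28.45 kHz, 34.55 kHz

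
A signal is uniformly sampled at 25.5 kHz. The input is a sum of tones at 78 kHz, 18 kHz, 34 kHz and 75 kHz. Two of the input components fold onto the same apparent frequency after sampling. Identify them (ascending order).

fs/2 = 12.75 kHz.
78 kHz mod fs = 1.5 kHz.
1.5 kHz ≤ fs/2 = 12.75 kHz, appears at 1.5 kHz.
18 kHz > fs/2 = 12.75 kHz, folds to fs − 18 kHz = 7.5 kHz.
34 kHz mod fs = 8.5 kHz.
8.5 kHz ≤ fs/2 = 12.75 kHz, appears at 8.5 kHz.
75 kHz mod fs = 24 kHz.
24 kHz > fs/2 = 12.75 kHz, folds to fs − 24 kHz = 1.5 kHz.
75 kHz and 78 kHz both map to 1.5 kHz.

75 kHz, 78 kHz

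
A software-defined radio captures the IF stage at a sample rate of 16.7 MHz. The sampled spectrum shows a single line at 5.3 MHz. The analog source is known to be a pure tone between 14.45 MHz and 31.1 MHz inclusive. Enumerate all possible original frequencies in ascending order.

22 MHz, 28.1 MHz

Frequencies that alias to 5.3 MHz are k·fs ± 5.3 MHz for integer k ≥ 0.
k=0: 5.3 MHz.
k=1: 11.4 MHz, 22 MHz.
k=2: 28.1 MHz, 38.7 MHz.
k=3: 44.8 MHz, 55.4 MHz.
Within [14.45 MHz, 31.1 MHz]: 22 MHz, 28.1 MHz.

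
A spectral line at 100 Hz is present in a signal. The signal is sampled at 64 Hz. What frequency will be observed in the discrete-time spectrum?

100 Hz mod fs = 36 Hz.
36 Hz > fs/2 = 32 Hz, folds to fs − 36 Hz = 28 Hz.

28 Hz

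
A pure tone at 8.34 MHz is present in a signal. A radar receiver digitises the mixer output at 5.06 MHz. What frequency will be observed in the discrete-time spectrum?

1.78 MHz

8.34 MHz mod fs = 3.28 MHz.
3.28 MHz > fs/2 = 2.53 MHz, folds to fs − 3.28 MHz = 1.78 MHz.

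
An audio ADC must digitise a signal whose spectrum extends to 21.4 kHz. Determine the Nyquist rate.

Nyquist rate = 2 × 21.4 kHz = 42.8 kHz.

42.8 kHz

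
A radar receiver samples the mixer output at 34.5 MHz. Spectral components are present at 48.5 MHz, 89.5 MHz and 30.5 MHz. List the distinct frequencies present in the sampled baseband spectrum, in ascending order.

4 MHz, 14 MHz

fs/2 = 17.25 MHz.
48.5 MHz mod fs = 14 MHz.
14 MHz ≤ fs/2 = 17.25 MHz, appears at 14 MHz.
89.5 MHz mod fs = 20.5 MHz.
20.5 MHz > fs/2 = 17.25 MHz, folds to fs − 20.5 MHz = 14 MHz.
30.5 MHz > fs/2 = 17.25 MHz, folds to fs − 30.5 MHz = 4 MHz.
Distinct values: {4 MHz, 14 MHz}.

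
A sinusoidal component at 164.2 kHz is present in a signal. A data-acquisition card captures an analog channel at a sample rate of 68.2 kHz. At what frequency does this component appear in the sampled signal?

27.8 kHz

164.2 kHz mod fs = 27.8 kHz.
27.8 kHz ≤ fs/2 = 34.1 kHz, appears at 27.8 kHz.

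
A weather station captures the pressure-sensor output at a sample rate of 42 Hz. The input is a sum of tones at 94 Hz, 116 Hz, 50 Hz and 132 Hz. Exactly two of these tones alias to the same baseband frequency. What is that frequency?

fs/2 = 21 Hz.
94 Hz mod fs = 10 Hz.
10 Hz ≤ fs/2 = 21 Hz, appears at 10 Hz.
116 Hz mod fs = 32 Hz.
32 Hz > fs/2 = 21 Hz, folds to fs − 32 Hz = 10 Hz.
50 Hz mod fs = 8 Hz.
8 Hz ≤ fs/2 = 21 Hz, appears at 8 Hz.
132 Hz mod fs = 6 Hz.
6 Hz ≤ fs/2 = 21 Hz, appears at 6 Hz.
94 Hz and 116 Hz both map to 10 Hz.

10 Hz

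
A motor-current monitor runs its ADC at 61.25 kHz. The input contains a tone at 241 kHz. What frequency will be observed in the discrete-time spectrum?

4 kHz

241 kHz mod fs = 57.25 kHz.
57.25 kHz > fs/2 = 30.625 kHz, folds to fs − 57.25 kHz = 4 kHz.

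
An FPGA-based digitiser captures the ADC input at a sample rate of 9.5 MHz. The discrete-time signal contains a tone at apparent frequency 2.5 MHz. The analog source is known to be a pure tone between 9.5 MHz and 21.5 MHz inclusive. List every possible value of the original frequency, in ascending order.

Frequencies that alias to 2.5 MHz are k·fs ± 2.5 MHz for integer k ≥ 0.
k=0: 2.5 MHz.
k=1: 7 MHz, 12 MHz.
k=2: 16.5 MHz, 21.5 MHz.
k=3: 26 MHz, 31 MHz.
Within [9.5 MHz, 21.5 MHz]: 12 MHz, 16.5 MHz, 21.5 MHz.

12 MHz, 16.5 MHz, 21.5 MHz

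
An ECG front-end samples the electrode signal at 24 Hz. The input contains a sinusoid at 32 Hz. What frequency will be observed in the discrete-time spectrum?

8 Hz

32 Hz mod fs = 8 Hz.
8 Hz ≤ fs/2 = 12 Hz, appears at 8 Hz.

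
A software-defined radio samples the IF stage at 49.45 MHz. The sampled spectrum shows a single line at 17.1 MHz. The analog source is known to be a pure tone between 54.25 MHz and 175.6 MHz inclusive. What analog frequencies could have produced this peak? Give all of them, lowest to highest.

Frequencies that alias to 17.1 MHz are k·fs ± 17.1 MHz for integer k ≥ 0.
k=0: 17.1 MHz.
k=1: 32.35 MHz, 66.55 MHz.
k=2: 81.8 MHz, 116 MHz.
k=3: 131.25 MHz, 165.45 MHz.
k=4: 180.7 MHz, 214.9 MHz.
Within [54.25 MHz, 175.6 MHz]: 66.55 MHz, 81.8 MHz, 116 MHz, 131.25 MHz, 165.45 MHz.

66.55 MHz, 81.8 MHz, 116 MHz, 131.25 MHz, 165.45 MHz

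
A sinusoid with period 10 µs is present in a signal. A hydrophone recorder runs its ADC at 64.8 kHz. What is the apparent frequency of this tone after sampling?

29.6 kHz

T = 10 µs → f = 1/T = 100 kHz.
100 kHz mod fs = 35.2 kHz.
35.2 kHz > fs/2 = 32.4 kHz, folds to fs − 35.2 kHz = 29.6 kHz.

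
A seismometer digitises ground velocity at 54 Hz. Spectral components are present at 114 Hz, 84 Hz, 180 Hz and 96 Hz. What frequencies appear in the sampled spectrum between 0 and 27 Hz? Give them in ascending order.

6 Hz, 12 Hz, 18 Hz, 24 Hz

fs/2 = 27 Hz.
114 Hz mod fs = 6 Hz.
6 Hz ≤ fs/2 = 27 Hz, appears at 6 Hz.
84 Hz mod fs = 30 Hz.
30 Hz > fs/2 = 27 Hz, folds to fs − 30 Hz = 24 Hz.
180 Hz mod fs = 18 Hz.
18 Hz ≤ fs/2 = 27 Hz, appears at 18 Hz.
96 Hz mod fs = 42 Hz.
42 Hz > fs/2 = 27 Hz, folds to fs − 42 Hz = 12 Hz.
Distinct values: {6 Hz, 12 Hz, 18 Hz, 24 Hz}.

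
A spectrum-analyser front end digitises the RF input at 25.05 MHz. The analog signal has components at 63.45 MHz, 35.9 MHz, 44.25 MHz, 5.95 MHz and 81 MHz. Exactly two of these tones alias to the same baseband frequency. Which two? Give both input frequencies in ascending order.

44.25 MHz, 81 MHz

fs/2 = 12.525 MHz.
63.45 MHz mod fs = 13.35 MHz.
13.35 MHz > fs/2 = 12.525 MHz, folds to fs − 13.35 MHz = 11.7 MHz.
35.9 MHz mod fs = 10.85 MHz.
10.85 MHz ≤ fs/2 = 12.525 MHz, appears at 10.85 MHz.
44.25 MHz mod fs = 19.2 MHz.
19.2 MHz > fs/2 = 12.525 MHz, folds to fs − 19.2 MHz = 5.85 MHz.
5.95 MHz ≤ fs/2 = 12.525 MHz, passes unchanged.
81 MHz mod fs = 5.85 MHz.
5.85 MHz ≤ fs/2 = 12.525 MHz, appears at 5.85 MHz.
44.25 MHz and 81 MHz both map to 5.85 MHz.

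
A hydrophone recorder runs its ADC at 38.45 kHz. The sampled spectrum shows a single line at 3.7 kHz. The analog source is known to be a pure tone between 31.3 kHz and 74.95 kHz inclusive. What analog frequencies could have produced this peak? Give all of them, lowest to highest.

34.75 kHz, 42.15 kHz, 73.2 kHz

Frequencies that alias to 3.7 kHz are k·fs ± 3.7 kHz for integer k ≥ 0.
k=0: 3.7 kHz.
k=1: 34.75 kHz, 42.15 kHz.
k=2: 73.2 kHz, 80.6 kHz.
k=3: 111.65 kHz, 119.05 kHz.
Within [31.3 kHz, 74.95 kHz]: 34.75 kHz, 42.15 kHz, 73.2 kHz.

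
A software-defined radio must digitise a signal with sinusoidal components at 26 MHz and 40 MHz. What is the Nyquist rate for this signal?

80 MHz

Highest-frequency component: 40 MHz.
Nyquist rate = 2 × 40 MHz = 80 MHz.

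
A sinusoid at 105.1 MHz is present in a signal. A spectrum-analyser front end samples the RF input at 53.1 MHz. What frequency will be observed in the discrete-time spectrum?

105.1 MHz mod fs = 52 MHz.
52 MHz > fs/2 = 26.55 MHz, folds to fs − 52 MHz = 1.1 MHz.

1.1 MHz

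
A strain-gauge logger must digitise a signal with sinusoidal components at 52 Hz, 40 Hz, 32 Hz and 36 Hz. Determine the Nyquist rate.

104 Hz

Highest-frequency component: 52 Hz.
Nyquist rate = 2 × 52 Hz = 104 Hz.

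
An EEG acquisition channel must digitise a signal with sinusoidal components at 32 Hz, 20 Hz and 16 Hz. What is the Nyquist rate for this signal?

64 Hz

Highest-frequency component: 32 Hz.
Nyquist rate = 2 × 32 Hz = 64 Hz.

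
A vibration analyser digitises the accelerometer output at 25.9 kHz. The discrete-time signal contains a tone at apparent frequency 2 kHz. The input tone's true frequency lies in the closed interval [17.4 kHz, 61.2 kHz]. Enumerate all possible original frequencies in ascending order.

Frequencies that alias to 2 kHz are k·fs ± 2 kHz for integer k ≥ 0.
k=0: 2 kHz.
k=1: 23.9 kHz, 27.9 kHz.
k=2: 49.8 kHz, 53.8 kHz.
k=3: 75.7 kHz, 79.7 kHz.
Within [17.4 kHz, 61.2 kHz]: 23.9 kHz, 27.9 kHz, 49.8 kHz, 53.8 kHz.

23.9 kHz, 27.9 kHz, 49.8 kHz, 53.8 kHz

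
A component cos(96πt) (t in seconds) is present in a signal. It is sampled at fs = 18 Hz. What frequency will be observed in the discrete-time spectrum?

6 Hz

ω = 96π rad/s → f = ω/(2π) = 48 Hz.
48 Hz mod fs = 12 Hz.
12 Hz > fs/2 = 9 Hz, folds to fs − 12 Hz = 6 Hz.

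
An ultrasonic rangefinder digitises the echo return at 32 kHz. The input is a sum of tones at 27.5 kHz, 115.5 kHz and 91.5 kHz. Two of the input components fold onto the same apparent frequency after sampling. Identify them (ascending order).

27.5 kHz, 91.5 kHz

fs/2 = 16 kHz.
27.5 kHz > fs/2 = 16 kHz, folds to fs − 27.5 kHz = 4.5 kHz.
115.5 kHz mod fs = 19.5 kHz.
19.5 kHz > fs/2 = 16 kHz, folds to fs − 19.5 kHz = 12.5 kHz.
91.5 kHz mod fs = 27.5 kHz.
27.5 kHz > fs/2 = 16 kHz, folds to fs − 27.5 kHz = 4.5 kHz.
27.5 kHz and 91.5 kHz both map to 4.5 kHz.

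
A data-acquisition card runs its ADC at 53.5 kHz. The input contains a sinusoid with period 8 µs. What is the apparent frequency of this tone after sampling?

18 kHz

T = 8 µs → f = 1/T = 125 kHz.
125 kHz mod fs = 18 kHz.
18 kHz ≤ fs/2 = 26.75 kHz, appears at 18 kHz.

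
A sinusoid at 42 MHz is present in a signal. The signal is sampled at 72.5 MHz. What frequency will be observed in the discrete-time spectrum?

42 MHz > fs/2 = 36.25 MHz, folds to fs − 42 MHz = 30.5 MHz.

30.5 MHz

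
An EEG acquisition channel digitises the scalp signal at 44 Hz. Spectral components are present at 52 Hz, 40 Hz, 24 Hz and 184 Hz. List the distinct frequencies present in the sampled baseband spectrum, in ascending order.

4 Hz, 8 Hz, 20 Hz

fs/2 = 22 Hz.
52 Hz mod fs = 8 Hz.
8 Hz ≤ fs/2 = 22 Hz, appears at 8 Hz.
40 Hz > fs/2 = 22 Hz, folds to fs − 40 Hz = 4 Hz.
24 Hz > fs/2 = 22 Hz, folds to fs − 24 Hz = 20 Hz.
184 Hz mod fs = 8 Hz.
8 Hz ≤ fs/2 = 22 Hz, appears at 8 Hz.
Distinct values: {4 Hz, 8 Hz, 20 Hz}.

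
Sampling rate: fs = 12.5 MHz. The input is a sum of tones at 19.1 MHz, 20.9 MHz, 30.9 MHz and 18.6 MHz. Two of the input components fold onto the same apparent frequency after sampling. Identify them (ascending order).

19.1 MHz, 30.9 MHz

fs/2 = 6.25 MHz.
19.1 MHz mod fs = 6.6 MHz.
6.6 MHz > fs/2 = 6.25 MHz, folds to fs − 6.6 MHz = 5.9 MHz.
20.9 MHz mod fs = 8.4 MHz.
8.4 MHz > fs/2 = 6.25 MHz, folds to fs − 8.4 MHz = 4.1 MHz.
30.9 MHz mod fs = 5.9 MHz.
5.9 MHz ≤ fs/2 = 6.25 MHz, appears at 5.9 MHz.
18.6 MHz mod fs = 6.1 MHz.
6.1 MHz ≤ fs/2 = 6.25 MHz, appears at 6.1 MHz.
19.1 MHz and 30.9 MHz both map to 5.9 MHz.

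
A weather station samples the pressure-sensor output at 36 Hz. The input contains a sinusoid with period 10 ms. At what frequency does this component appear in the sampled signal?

T = 10 ms → f = 1/T = 100 Hz.
100 Hz mod fs = 28 Hz.
28 Hz > fs/2 = 18 Hz, folds to fs − 28 Hz = 8 Hz.

8 Hz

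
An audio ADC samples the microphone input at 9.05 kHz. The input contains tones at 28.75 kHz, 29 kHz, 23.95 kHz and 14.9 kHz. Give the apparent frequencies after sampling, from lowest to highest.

fs/2 = 4.525 kHz.
28.75 kHz mod fs = 1.6 kHz.
1.6 kHz ≤ fs/2 = 4.525 kHz, appears at 1.6 kHz.
29 kHz mod fs = 1.85 kHz.
1.85 kHz ≤ fs/2 = 4.525 kHz, appears at 1.85 kHz.
23.95 kHz mod fs = 5.85 kHz.
5.85 kHz > fs/2 = 4.525 kHz, folds to fs − 5.85 kHz = 3.2 kHz.
14.9 kHz mod fs = 5.85 kHz.
5.85 kHz > fs/2 = 4.525 kHz, folds to fs − 5.85 kHz = 3.2 kHz.
Distinct values: {1.6 kHz, 1.85 kHz, 3.2 kHz}.

1.6 kHz, 1.85 kHz, 3.2 kHz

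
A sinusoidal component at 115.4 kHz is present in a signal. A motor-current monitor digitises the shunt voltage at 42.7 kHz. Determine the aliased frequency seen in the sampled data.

115.4 kHz mod fs = 30 kHz.
30 kHz > fs/2 = 21.35 kHz, folds to fs − 30 kHz = 12.7 kHz.

12.7 kHz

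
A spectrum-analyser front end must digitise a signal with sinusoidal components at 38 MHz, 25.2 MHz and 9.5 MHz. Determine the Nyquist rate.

Highest-frequency component: 38 MHz.
Nyquist rate = 2 × 38 MHz = 76 MHz.

76 MHz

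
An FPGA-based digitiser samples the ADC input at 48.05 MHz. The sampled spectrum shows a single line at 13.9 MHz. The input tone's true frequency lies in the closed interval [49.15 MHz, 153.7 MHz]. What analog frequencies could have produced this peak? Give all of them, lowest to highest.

61.95 MHz, 82.2 MHz, 110 MHz, 130.25 MHz

Frequencies that alias to 13.9 MHz are k·fs ± 13.9 MHz for integer k ≥ 0.
k=0: 13.9 MHz.
k=1: 34.15 MHz, 61.95 MHz.
k=2: 82.2 MHz, 110 MHz.
k=3: 130.25 MHz, 158.05 MHz.
k=4: 178.3 MHz, 206.1 MHz.
Within [49.15 MHz, 153.7 MHz]: 61.95 MHz, 82.2 MHz, 110 MHz, 130.25 MHz.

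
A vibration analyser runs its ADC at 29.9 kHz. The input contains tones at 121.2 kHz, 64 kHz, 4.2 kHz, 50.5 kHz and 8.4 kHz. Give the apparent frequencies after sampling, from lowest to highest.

fs/2 = 14.95 kHz.
121.2 kHz mod fs = 1.6 kHz.
1.6 kHz ≤ fs/2 = 14.95 kHz, appears at 1.6 kHz.
64 kHz mod fs = 4.2 kHz.
4.2 kHz ≤ fs/2 = 14.95 kHz, appears at 4.2 kHz.
4.2 kHz ≤ fs/2 = 14.95 kHz, passes unchanged.
50.5 kHz mod fs = 20.6 kHz.
20.6 kHz > fs/2 = 14.95 kHz, folds to fs − 20.6 kHz = 9.3 kHz.
8.4 kHz ≤ fs/2 = 14.95 kHz, passes unchanged.
Distinct values: {1.6 kHz, 4.2 kHz, 8.4 kHz, 9.3 kHz}.

1.6 kHz, 4.2 kHz, 8.4 kHz, 9.3 kHz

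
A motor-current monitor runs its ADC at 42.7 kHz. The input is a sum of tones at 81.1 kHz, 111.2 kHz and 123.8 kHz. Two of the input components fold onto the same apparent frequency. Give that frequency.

fs/2 = 21.35 kHz.
81.1 kHz mod fs = 38.4 kHz.
38.4 kHz > fs/2 = 21.35 kHz, folds to fs − 38.4 kHz = 4.3 kHz.
111.2 kHz mod fs = 25.8 kHz.
25.8 kHz > fs/2 = 21.35 kHz, folds to fs − 25.8 kHz = 16.9 kHz.
123.8 kHz mod fs = 38.4 kHz.
38.4 kHz > fs/2 = 21.35 kHz, folds to fs − 38.4 kHz = 4.3 kHz.
81.1 kHz and 123.8 kHz both map to 4.3 kHz.

4.3 kHz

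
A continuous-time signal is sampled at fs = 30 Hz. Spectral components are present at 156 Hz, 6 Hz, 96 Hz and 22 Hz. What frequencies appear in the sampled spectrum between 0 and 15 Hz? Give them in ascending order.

fs/2 = 15 Hz.
156 Hz mod fs = 6 Hz.
6 Hz ≤ fs/2 = 15 Hz, appears at 6 Hz.
6 Hz ≤ fs/2 = 15 Hz, passes unchanged.
96 Hz mod fs = 6 Hz.
6 Hz ≤ fs/2 = 15 Hz, appears at 6 Hz.
22 Hz > fs/2 = 15 Hz, folds to fs − 22 Hz = 8 Hz.
Distinct values: {6 Hz, 8 Hz}.

6 Hz, 8 Hz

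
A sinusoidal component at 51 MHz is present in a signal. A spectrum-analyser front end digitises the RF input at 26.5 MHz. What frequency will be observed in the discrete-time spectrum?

51 MHz mod fs = 24.5 MHz.
24.5 MHz > fs/2 = 13.25 MHz, folds to fs − 24.5 MHz = 2 MHz.

2 MHz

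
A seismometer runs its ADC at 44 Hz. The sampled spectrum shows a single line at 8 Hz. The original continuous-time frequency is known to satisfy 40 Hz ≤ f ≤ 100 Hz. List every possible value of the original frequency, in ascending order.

52 Hz, 80 Hz, 96 Hz

Frequencies that alias to 8 Hz are k·fs ± 8 Hz for integer k ≥ 0.
k=0: 8 Hz.
k=1: 36 Hz, 52 Hz.
k=2: 80 Hz, 96 Hz.
k=3: 124 Hz, 140 Hz.
Within [40 Hz, 100 Hz]: 52 Hz, 80 Hz, 96 Hz.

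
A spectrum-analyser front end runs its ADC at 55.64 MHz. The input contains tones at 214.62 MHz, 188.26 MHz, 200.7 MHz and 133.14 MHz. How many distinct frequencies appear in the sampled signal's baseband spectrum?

fs/2 = 27.82 MHz.
214.62 MHz mod fs = 47.7 MHz.
47.7 MHz > fs/2 = 27.82 MHz, folds to fs − 47.7 MHz = 7.94 MHz.
188.26 MHz mod fs = 21.34 MHz.
21.34 MHz ≤ fs/2 = 27.82 MHz, appears at 21.34 MHz.
200.7 MHz mod fs = 33.78 MHz.
33.78 MHz > fs/2 = 27.82 MHz, folds to fs − 33.78 MHz = 21.86 MHz.
133.14 MHz mod fs = 21.86 MHz.
21.86 MHz ≤ fs/2 = 27.82 MHz, appears at 21.86 MHz.
Distinct values: {7.94 MHz, 21.34 MHz, 21.86 MHz} → 3.

3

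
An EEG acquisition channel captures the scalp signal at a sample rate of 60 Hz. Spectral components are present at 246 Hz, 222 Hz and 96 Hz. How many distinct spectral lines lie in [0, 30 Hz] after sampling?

fs/2 = 30 Hz.
246 Hz mod fs = 6 Hz.
6 Hz ≤ fs/2 = 30 Hz, appears at 6 Hz.
222 Hz mod fs = 42 Hz.
42 Hz > fs/2 = 30 Hz, folds to fs − 42 Hz = 18 Hz.
96 Hz mod fs = 36 Hz.
36 Hz > fs/2 = 30 Hz, folds to fs − 36 Hz = 24 Hz.
Distinct values: {6 Hz, 18 Hz, 24 Hz} → 3.

3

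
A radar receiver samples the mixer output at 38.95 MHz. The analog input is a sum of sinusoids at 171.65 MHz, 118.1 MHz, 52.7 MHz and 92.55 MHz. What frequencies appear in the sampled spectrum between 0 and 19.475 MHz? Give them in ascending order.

1.25 MHz, 13.75 MHz, 14.65 MHz, 15.85 MHz

fs/2 = 19.475 MHz.
171.65 MHz mod fs = 15.85 MHz.
15.85 MHz ≤ fs/2 = 19.475 MHz, appears at 15.85 MHz.
118.1 MHz mod fs = 1.25 MHz.
1.25 MHz ≤ fs/2 = 19.475 MHz, appears at 1.25 MHz.
52.7 MHz mod fs = 13.75 MHz.
13.75 MHz ≤ fs/2 = 19.475 MHz, appears at 13.75 MHz.
92.55 MHz mod fs = 14.65 MHz.
14.65 MHz ≤ fs/2 = 19.475 MHz, appears at 14.65 MHz.
Distinct values: {1.25 MHz, 13.75 MHz, 14.65 MHz, 15.85 MHz}.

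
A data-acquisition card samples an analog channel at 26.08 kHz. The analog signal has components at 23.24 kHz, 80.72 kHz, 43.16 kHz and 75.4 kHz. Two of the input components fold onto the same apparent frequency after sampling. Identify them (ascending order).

fs/2 = 13.04 kHz.
23.24 kHz > fs/2 = 13.04 kHz, folds to fs − 23.24 kHz = 2.84 kHz.
80.72 kHz mod fs = 2.48 kHz.
2.48 kHz ≤ fs/2 = 13.04 kHz, appears at 2.48 kHz.
43.16 kHz mod fs = 17.08 kHz.
17.08 kHz > fs/2 = 13.04 kHz, folds to fs − 17.08 kHz = 9 kHz.
75.4 kHz mod fs = 23.24 kHz.
23.24 kHz > fs/2 = 13.04 kHz, folds to fs − 23.24 kHz = 2.84 kHz.
23.24 kHz and 75.4 kHz both map to 2.84 kHz.

23.24 kHz, 75.4 kHz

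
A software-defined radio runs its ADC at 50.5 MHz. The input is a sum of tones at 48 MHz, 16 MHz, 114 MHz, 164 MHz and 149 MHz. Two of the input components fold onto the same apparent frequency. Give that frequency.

2.5 MHz

fs/2 = 25.25 MHz.
48 MHz > fs/2 = 25.25 MHz, folds to fs − 48 MHz = 2.5 MHz.
16 MHz ≤ fs/2 = 25.25 MHz, passes unchanged.
114 MHz mod fs = 13 MHz.
13 MHz ≤ fs/2 = 25.25 MHz, appears at 13 MHz.
164 MHz mod fs = 12.5 MHz.
12.5 MHz ≤ fs/2 = 25.25 MHz, appears at 12.5 MHz.
149 MHz mod fs = 48 MHz.
48 MHz > fs/2 = 25.25 MHz, folds to fs − 48 MHz = 2.5 MHz.
48 MHz and 149 MHz both map to 2.5 MHz.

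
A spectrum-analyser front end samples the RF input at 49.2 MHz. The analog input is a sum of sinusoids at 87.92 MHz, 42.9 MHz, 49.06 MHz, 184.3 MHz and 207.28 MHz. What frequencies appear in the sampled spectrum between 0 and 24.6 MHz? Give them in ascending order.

0.14 MHz, 6.3 MHz, 10.48 MHz, 12.5 MHz

fs/2 = 24.6 MHz.
87.92 MHz mod fs = 38.72 MHz.
38.72 MHz > fs/2 = 24.6 MHz, folds to fs − 38.72 MHz = 10.48 MHz.
42.9 MHz > fs/2 = 24.6 MHz, folds to fs − 42.9 MHz = 6.3 MHz.
49.06 MHz > fs/2 = 24.6 MHz, folds to fs − 49.06 MHz = 0.14 MHz.
184.3 MHz mod fs = 36.7 MHz.
36.7 MHz > fs/2 = 24.6 MHz, folds to fs − 36.7 MHz = 12.5 MHz.
207.28 MHz mod fs = 10.48 MHz.
10.48 MHz ≤ fs/2 = 24.6 MHz, appears at 10.48 MHz.
Distinct values: {0.14 MHz, 6.3 MHz, 10.48 MHz, 12.5 MHz}.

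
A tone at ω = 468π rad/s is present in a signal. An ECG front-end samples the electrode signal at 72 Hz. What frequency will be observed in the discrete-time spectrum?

ω = 468π rad/s → f = ω/(2π) = 234 Hz.
234 Hz mod fs = 18 Hz.
18 Hz ≤ fs/2 = 36 Hz, appears at 18 Hz.

18 Hz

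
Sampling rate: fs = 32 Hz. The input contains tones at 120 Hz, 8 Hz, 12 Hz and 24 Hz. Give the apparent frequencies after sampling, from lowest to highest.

8 Hz, 12 Hz

fs/2 = 16 Hz.
120 Hz mod fs = 24 Hz.
24 Hz > fs/2 = 16 Hz, folds to fs − 24 Hz = 8 Hz.
8 Hz ≤ fs/2 = 16 Hz, passes unchanged.
12 Hz ≤ fs/2 = 16 Hz, passes unchanged.
24 Hz > fs/2 = 16 Hz, folds to fs − 24 Hz = 8 Hz.
Distinct values: {8 Hz, 12 Hz}.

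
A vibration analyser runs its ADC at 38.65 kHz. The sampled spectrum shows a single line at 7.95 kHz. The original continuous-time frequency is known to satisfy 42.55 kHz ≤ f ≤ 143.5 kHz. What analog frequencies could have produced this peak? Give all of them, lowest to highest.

Frequencies that alias to 7.95 kHz are k·fs ± 7.95 kHz for integer k ≥ 0.
k=0: 7.95 kHz.
k=1: 30.7 kHz, 46.6 kHz.
k=2: 69.35 kHz, 85.25 kHz.
k=3: 108 kHz, 123.9 kHz.
k=4: 146.65 kHz, 162.55 kHz.
Within [42.55 kHz, 143.5 kHz]: 46.6 kHz, 69.35 kHz, 85.25 kHz, 108 kHz, 123.9 kHz.

46.6 kHz, 69.35 kHz, 85.25 kHz, 108 kHz, 123.9 kHz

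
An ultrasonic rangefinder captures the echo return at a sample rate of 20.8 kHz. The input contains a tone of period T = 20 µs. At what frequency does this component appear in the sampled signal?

8.4 kHz

T = 20 µs → f = 1/T = 50 kHz.
50 kHz mod fs = 8.4 kHz.
8.4 kHz ≤ fs/2 = 10.4 kHz, appears at 8.4 kHz.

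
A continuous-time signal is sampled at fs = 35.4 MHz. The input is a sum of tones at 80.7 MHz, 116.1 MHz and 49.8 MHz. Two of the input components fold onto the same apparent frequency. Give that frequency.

9.9 MHz

fs/2 = 17.7 MHz.
80.7 MHz mod fs = 9.9 MHz.
9.9 MHz ≤ fs/2 = 17.7 MHz, appears at 9.9 MHz.
116.1 MHz mod fs = 9.9 MHz.
9.9 MHz ≤ fs/2 = 17.7 MHz, appears at 9.9 MHz.
49.8 MHz mod fs = 14.4 MHz.
14.4 MHz ≤ fs/2 = 17.7 MHz, appears at 14.4 MHz.
80.7 MHz and 116.1 MHz both map to 9.9 MHz.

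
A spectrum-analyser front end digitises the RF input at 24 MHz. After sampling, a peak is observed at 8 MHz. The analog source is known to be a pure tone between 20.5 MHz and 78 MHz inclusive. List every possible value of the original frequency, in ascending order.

32 MHz, 40 MHz, 56 MHz, 64 MHz

Frequencies that alias to 8 MHz are k·fs ± 8 MHz for integer k ≥ 0.
k=0: 8 MHz.
k=1: 16 MHz, 32 MHz.
k=2: 40 MHz, 56 MHz.
k=3: 64 MHz, 80 MHz.
k=4: 88 MHz, 104 MHz.
Within [20.5 MHz, 78 MHz]: 32 MHz, 40 MHz, 56 MHz, 64 MHz.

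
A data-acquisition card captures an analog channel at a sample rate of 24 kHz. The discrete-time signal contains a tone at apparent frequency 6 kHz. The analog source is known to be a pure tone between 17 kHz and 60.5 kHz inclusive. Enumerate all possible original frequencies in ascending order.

Frequencies that alias to 6 kHz are k·fs ± 6 kHz for integer k ≥ 0.
k=0: 6 kHz.
k=1: 18 kHz, 30 kHz.
k=2: 42 kHz, 54 kHz.
k=3: 66 kHz, 78 kHz.
Within [17 kHz, 60.5 kHz]: 18 kHz, 30 kHz, 42 kHz, 54 kHz.

18 kHz, 30 kHz, 42 kHz, 54 kHz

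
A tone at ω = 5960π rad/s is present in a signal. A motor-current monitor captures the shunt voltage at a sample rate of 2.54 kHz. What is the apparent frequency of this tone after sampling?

0.44 kHz

ω = 5960π rad/s → f = ω/(2π) = 2980 Hz = 2.98 kHz.
2.98 kHz mod fs = 0.44 kHz.
0.44 kHz ≤ fs/2 = 1.27 kHz, appears at 0.44 kHz.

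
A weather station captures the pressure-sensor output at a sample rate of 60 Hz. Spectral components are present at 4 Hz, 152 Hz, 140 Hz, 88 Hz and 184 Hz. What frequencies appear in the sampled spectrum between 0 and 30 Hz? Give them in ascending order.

fs/2 = 30 Hz.
4 Hz ≤ fs/2 = 30 Hz, passes unchanged.
152 Hz mod fs = 32 Hz.
32 Hz > fs/2 = 30 Hz, folds to fs − 32 Hz = 28 Hz.
140 Hz mod fs = 20 Hz.
20 Hz ≤ fs/2 = 30 Hz, appears at 20 Hz.
88 Hz mod fs = 28 Hz.
28 Hz ≤ fs/2 = 30 Hz, appears at 28 Hz.
184 Hz mod fs = 4 Hz.
4 Hz ≤ fs/2 = 30 Hz, appears at 4 Hz.
Distinct values: {4 Hz, 20 Hz, 28 Hz}.

4 Hz, 20 Hz, 28 Hz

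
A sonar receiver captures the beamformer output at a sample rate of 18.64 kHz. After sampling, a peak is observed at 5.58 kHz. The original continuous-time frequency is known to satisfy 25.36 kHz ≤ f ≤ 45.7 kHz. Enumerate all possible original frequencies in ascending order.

31.7 kHz, 42.86 kHz

Frequencies that alias to 5.58 kHz are k·fs ± 5.58 kHz for integer k ≥ 0.
k=0: 5.58 kHz.
k=1: 13.06 kHz, 24.22 kHz.
k=2: 31.7 kHz, 42.86 kHz.
k=3: 50.34 kHz, 61.5 kHz.
Within [25.36 kHz, 45.7 kHz]: 31.7 kHz, 42.86 kHz.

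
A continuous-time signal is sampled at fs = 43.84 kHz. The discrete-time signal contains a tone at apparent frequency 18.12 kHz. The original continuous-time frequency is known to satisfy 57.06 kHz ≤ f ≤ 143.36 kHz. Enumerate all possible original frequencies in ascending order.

Frequencies that alias to 18.12 kHz are k·fs ± 18.12 kHz for integer k ≥ 0.
k=0: 18.12 kHz.
k=1: 25.72 kHz, 61.96 kHz.
k=2: 69.56 kHz, 105.8 kHz.
k=3: 113.4 kHz, 149.64 kHz.
k=4: 157.24 kHz, 193.48 kHz.
Within [57.06 kHz, 143.36 kHz]: 61.96 kHz, 69.56 kHz, 105.8 kHz, 113.4 kHz.

61.96 kHz, 69.56 kHz, 105.8 kHz, 113.4 kHz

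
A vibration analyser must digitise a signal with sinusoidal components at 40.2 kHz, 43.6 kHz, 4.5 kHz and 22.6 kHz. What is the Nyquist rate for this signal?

Highest-frequency component: 43.6 kHz.
Nyquist rate = 2 × 43.6 kHz = 87.2 kHz.

87.2 kHz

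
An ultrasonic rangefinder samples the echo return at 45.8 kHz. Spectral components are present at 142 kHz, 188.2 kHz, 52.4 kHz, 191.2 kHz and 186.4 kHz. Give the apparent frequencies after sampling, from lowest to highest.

3.2 kHz, 4.6 kHz, 5 kHz, 6.6 kHz, 8 kHz

fs/2 = 22.9 kHz.
142 kHz mod fs = 4.6 kHz.
4.6 kHz ≤ fs/2 = 22.9 kHz, appears at 4.6 kHz.
188.2 kHz mod fs = 5 kHz.
5 kHz ≤ fs/2 = 22.9 kHz, appears at 5 kHz.
52.4 kHz mod fs = 6.6 kHz.
6.6 kHz ≤ fs/2 = 22.9 kHz, appears at 6.6 kHz.
191.2 kHz mod fs = 8 kHz.
8 kHz ≤ fs/2 = 22.9 kHz, appears at 8 kHz.
186.4 kHz mod fs = 3.2 kHz.
3.2 kHz ≤ fs/2 = 22.9 kHz, appears at 3.2 kHz.
Distinct values: {3.2 kHz, 4.6 kHz, 5 kHz, 6.6 kHz, 8 kHz}.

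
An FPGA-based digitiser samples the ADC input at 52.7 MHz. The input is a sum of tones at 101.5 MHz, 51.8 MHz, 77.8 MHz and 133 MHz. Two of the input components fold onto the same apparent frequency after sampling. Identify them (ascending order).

fs/2 = 26.35 MHz.
101.5 MHz mod fs = 48.8 MHz.
48.8 MHz > fs/2 = 26.35 MHz, folds to fs − 48.8 MHz = 3.9 MHz.
51.8 MHz > fs/2 = 26.35 MHz, folds to fs − 51.8 MHz = 0.9 MHz.
77.8 MHz mod fs = 25.1 MHz.
25.1 MHz ≤ fs/2 = 26.35 MHz, appears at 25.1 MHz.
133 MHz mod fs = 27.6 MHz.
27.6 MHz > fs/2 = 26.35 MHz, folds to fs − 27.6 MHz = 25.1 MHz.
77.8 MHz and 133 MHz both map to 25.1 MHz.

77.8 MHz, 133 MHz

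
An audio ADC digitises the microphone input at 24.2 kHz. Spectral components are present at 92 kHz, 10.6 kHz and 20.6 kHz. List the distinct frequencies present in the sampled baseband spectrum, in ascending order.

3.6 kHz, 4.8 kHz, 10.6 kHz

fs/2 = 12.1 kHz.
92 kHz mod fs = 19.4 kHz.
19.4 kHz > fs/2 = 12.1 kHz, folds to fs − 19.4 kHz = 4.8 kHz.
10.6 kHz ≤ fs/2 = 12.1 kHz, passes unchanged.
20.6 kHz > fs/2 = 12.1 kHz, folds to fs − 20.6 kHz = 3.6 kHz.
Distinct values: {3.6 kHz, 4.8 kHz, 10.6 kHz}.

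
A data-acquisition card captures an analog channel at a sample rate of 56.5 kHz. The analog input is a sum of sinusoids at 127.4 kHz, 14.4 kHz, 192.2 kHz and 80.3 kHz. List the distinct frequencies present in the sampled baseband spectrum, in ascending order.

fs/2 = 28.25 kHz.
127.4 kHz mod fs = 14.4 kHz.
14.4 kHz ≤ fs/2 = 28.25 kHz, appears at 14.4 kHz.
14.4 kHz ≤ fs/2 = 28.25 kHz, passes unchanged.
192.2 kHz mod fs = 22.7 kHz.
22.7 kHz ≤ fs/2 = 28.25 kHz, appears at 22.7 kHz.
80.3 kHz mod fs = 23.8 kHz.
23.8 kHz ≤ fs/2 = 28.25 kHz, appears at 23.8 kHz.
Distinct values: {14.4 kHz, 22.7 kHz, 23.8 kHz}.

14.4 kHz, 22.7 kHz, 23.8 kHz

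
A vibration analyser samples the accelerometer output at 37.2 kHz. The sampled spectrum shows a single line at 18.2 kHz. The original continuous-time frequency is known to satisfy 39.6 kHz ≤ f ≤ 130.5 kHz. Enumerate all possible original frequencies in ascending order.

55.4 kHz, 56.2 kHz, 92.6 kHz, 93.4 kHz, 129.8 kHz

Frequencies that alias to 18.2 kHz are k·fs ± 18.2 kHz for integer k ≥ 0.
k=0: 18.2 kHz.
k=1: 19 kHz, 55.4 kHz.
k=2: 56.2 kHz, 92.6 kHz.
k=3: 93.4 kHz, 129.8 kHz.
k=4: 130.6 kHz, 167 kHz.
Within [39.6 kHz, 130.5 kHz]: 55.4 kHz, 56.2 kHz, 92.6 kHz, 93.4 kHz, 129.8 kHz.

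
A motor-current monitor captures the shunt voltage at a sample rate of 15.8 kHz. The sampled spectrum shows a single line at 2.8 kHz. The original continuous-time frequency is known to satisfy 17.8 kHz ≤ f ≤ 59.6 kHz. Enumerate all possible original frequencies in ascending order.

Frequencies that alias to 2.8 kHz are k·fs ± 2.8 kHz for integer k ≥ 0.
k=0: 2.8 kHz.
k=1: 13 kHz, 18.6 kHz.
k=2: 28.8 kHz, 34.4 kHz.
k=3: 44.6 kHz, 50.2 kHz.
k=4: 60.4 kHz, 66 kHz.
Within [17.8 kHz, 59.6 kHz]: 18.6 kHz, 28.8 kHz, 34.4 kHz, 44.6 kHz, 50.2 kHz.

18.6 kHz, 28.8 kHz, 34.4 kHz, 44.6 kHz, 50.2 kHz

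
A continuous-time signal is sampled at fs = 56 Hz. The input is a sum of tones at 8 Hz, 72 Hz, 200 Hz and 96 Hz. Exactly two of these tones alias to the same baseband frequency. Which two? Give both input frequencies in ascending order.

72 Hz, 96 Hz

fs/2 = 28 Hz.
8 Hz ≤ fs/2 = 28 Hz, passes unchanged.
72 Hz mod fs = 16 Hz.
16 Hz ≤ fs/2 = 28 Hz, appears at 16 Hz.
200 Hz mod fs = 32 Hz.
32 Hz > fs/2 = 28 Hz, folds to fs − 32 Hz = 24 Hz.
96 Hz mod fs = 40 Hz.
40 Hz > fs/2 = 28 Hz, folds to fs − 40 Hz = 16 Hz.
72 Hz and 96 Hz both map to 16 Hz.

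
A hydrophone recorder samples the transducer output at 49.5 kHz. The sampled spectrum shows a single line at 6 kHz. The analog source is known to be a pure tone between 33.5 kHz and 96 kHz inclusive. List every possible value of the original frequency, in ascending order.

Frequencies that alias to 6 kHz are k·fs ± 6 kHz for integer k ≥ 0.
k=0: 6 kHz.
k=1: 43.5 kHz, 55.5 kHz.
k=2: 93 kHz, 105 kHz.
k=3: 142.5 kHz, 154.5 kHz.
Within [33.5 kHz, 96 kHz]: 43.5 kHz, 55.5 kHz, 93 kHz.

43.5 kHz, 55.5 kHz, 93 kHz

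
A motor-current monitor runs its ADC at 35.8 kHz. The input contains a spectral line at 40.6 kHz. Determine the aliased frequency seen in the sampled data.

4.8 kHz

40.6 kHz mod fs = 4.8 kHz.
4.8 kHz ≤ fs/2 = 17.9 kHz, appears at 4.8 kHz.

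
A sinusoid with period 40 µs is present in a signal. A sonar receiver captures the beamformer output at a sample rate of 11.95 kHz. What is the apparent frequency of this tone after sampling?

T = 40 µs → f = 1/T = 25 kHz.
25 kHz mod fs = 1.1 kHz.
1.1 kHz ≤ fs/2 = 5.975 kHz, appears at 1.1 kHz.

1.1 kHz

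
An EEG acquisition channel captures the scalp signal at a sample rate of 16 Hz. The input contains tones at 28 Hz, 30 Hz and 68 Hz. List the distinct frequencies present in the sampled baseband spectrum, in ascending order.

2 Hz, 4 Hz

fs/2 = 8 Hz.
28 Hz mod fs = 12 Hz.
12 Hz > fs/2 = 8 Hz, folds to fs − 12 Hz = 4 Hz.
30 Hz mod fs = 14 Hz.
14 Hz > fs/2 = 8 Hz, folds to fs − 14 Hz = 2 Hz.
68 Hz mod fs = 4 Hz.
4 Hz ≤ fs/2 = 8 Hz, appears at 4 Hz.
Distinct values: {2 Hz, 4 Hz}.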